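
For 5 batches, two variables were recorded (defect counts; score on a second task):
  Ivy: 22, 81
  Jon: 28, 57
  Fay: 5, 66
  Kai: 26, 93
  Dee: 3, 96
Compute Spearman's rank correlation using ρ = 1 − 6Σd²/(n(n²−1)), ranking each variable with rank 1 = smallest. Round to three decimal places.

Ranks of variable 1: 3, 5, 2, 4, 1
Ranks of variable 2: 3, 1, 2, 4, 5
d = r₁ − r₂: 0, 4, 0, 0, -4
d²: 0, 16, 0, 0, 16; Σd² = 32
ρ = 1 − 6·32/(5·24) = 1 − 192/120 = -0.600

-0.600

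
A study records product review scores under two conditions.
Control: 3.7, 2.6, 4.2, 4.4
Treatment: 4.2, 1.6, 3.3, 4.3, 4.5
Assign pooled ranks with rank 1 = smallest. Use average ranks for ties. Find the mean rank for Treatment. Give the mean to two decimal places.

Sorted (ascending): 1.6, 2.6, 3.3, 3.7, 4.2, 4.2, 4.3, 4.4, 4.5
The 2 values of 4.2 occupy positions 5–6 → average rank (5+6)/2 = 5.5.
Treatment values → pooled ranks: 4.2→5.5, 1.6→1, 3.3→3, 4.3→7, 4.5→9
Mean rank = (5.5 + 1 + 3 + 7 + 9) / 5 = 5.10

5.10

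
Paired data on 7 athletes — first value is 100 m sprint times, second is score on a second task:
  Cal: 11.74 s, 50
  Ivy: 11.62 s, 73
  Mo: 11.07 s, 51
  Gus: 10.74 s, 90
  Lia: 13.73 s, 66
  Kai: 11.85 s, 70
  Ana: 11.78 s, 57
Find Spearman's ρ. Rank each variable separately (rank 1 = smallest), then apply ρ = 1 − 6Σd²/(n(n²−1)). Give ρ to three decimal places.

Ranks of variable 1: 4, 3, 2, 1, 7, 6, 5
Ranks of variable 2: 1, 6, 2, 7, 4, 5, 3
d = r₁ − r₂: 3, -3, 0, -6, 3, 1, 2
d²: 9, 9, 0, 36, 9, 1, 4; Σd² = 68
ρ = 1 − 6·68/(7·48) = 1 − 408/336 = -0.214

-0.214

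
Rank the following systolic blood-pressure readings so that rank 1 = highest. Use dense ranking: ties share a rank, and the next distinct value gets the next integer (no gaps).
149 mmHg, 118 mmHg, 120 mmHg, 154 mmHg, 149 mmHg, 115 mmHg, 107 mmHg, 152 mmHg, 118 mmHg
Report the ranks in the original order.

Sorted (descending): 154, 152, 149, 149, 120, 118, 118, 115, 107
The 2 values of 149 share dense rank 3.
The 2 values of 118 share dense rank 5.
Remaining distinct values take the next consecutive integers.

3, 5, 4, 1, 3, 6, 7, 2, 5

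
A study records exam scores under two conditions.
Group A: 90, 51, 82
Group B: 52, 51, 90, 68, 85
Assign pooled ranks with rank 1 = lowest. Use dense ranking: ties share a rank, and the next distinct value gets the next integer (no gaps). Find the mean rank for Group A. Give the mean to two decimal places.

Sorted (ascending): 51, 51, 52, 68, 82, 85, 90, 90
The 2 values of 51 share dense rank 1.
The 2 values of 90 share dense rank 6.
Remaining distinct values take the next consecutive integers.
Group A values → pooled ranks: 90→6, 51→1, 82→4
Mean rank = (6 + 1 + 4) / 3 = 3.67

3.67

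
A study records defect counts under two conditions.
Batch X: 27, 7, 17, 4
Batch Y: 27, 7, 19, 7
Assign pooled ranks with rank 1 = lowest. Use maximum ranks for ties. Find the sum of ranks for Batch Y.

Sorted (ascending): 4, 7, 7, 7, 17, 19, 27, 27
The 3 values of 7 occupy positions 2–4 → each gets rank 4.
The 2 values of 27 occupy positions 7–8 → each gets rank 8.
Batch Y values → pooled ranks: 27→8, 7→4, 19→6, 7→4
Rank sum = 8 + 4 + 6 + 4 = 22

22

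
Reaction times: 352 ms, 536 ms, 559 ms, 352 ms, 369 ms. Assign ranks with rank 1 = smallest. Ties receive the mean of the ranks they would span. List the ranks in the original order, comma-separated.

1.5, 4, 5, 1.5, 3

Sorted (ascending): 352, 352, 369, 536, 559
The 2 values of 352 occupy positions 1–2 → average rank (1+2)/2 = 1.5.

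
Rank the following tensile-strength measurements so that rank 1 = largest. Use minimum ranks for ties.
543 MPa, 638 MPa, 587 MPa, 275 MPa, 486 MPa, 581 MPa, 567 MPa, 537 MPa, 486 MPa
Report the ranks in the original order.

Sorted (descending): 638, 587, 581, 567, 543, 537, 486, 486, 275
The 2 values of 486 occupy positions 7–8 → each gets rank 7.

5, 1, 2, 9, 7, 3, 4, 6, 7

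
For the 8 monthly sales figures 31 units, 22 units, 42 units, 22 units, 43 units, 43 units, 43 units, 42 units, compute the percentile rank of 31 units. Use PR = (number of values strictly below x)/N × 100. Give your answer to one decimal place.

N = 8.
Strictly below 31: 2. Equal to 31: 1.
PR = 2/8 × 100 = 25.0

25.0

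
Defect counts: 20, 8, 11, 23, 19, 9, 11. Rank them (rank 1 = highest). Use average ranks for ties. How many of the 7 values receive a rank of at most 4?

3

Sorted (descending): 23, 20, 19, 11, 11, 9, 8
The 2 values of 11 occupy positions 4–5 → average rank (4+5)/2 = 4.5.
Ranks ≤ 4: {1, 2, 3} → 3 values.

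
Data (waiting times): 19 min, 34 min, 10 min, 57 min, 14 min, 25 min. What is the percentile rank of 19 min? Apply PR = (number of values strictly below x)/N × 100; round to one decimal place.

33.3

N = 6.
Strictly below 19: 2. Equal to 19: 1.
PR = 2/6 × 100 = 33.3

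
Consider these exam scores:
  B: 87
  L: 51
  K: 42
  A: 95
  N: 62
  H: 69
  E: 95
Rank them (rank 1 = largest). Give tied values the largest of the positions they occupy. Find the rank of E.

2

Sorted (descending): 95, 95, 87, 69, 62, 51, 42
The 2 values of 95 occupy positions 1–2 → each gets rank 2.
E has value 95 → rank 2.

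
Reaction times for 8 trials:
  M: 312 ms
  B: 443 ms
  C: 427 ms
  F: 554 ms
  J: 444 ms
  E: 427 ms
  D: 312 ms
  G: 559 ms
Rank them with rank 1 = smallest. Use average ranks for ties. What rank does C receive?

3.5

Sorted (ascending): 312, 312, 427, 427, 443, 444, 554, 559
The 2 values of 312 occupy positions 1–2 → average rank (1+2)/2 = 1.5.
The 2 values of 427 occupy positions 3–4 → average rank (3+4)/2 = 3.5.
C has value 427 ms → rank 3.5.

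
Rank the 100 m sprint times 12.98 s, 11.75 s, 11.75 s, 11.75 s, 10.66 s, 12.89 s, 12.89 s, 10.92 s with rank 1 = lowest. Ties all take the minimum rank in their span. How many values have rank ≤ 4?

5

Sorted (ascending): 10.66, 10.92, 11.75, 11.75, 11.75, 12.89, 12.89, 12.98
The 3 values of 11.75 occupy positions 3–5 → each gets rank 3.
The 2 values of 12.89 occupy positions 6–7 → each gets rank 6.
Ranks ≤ 4: {1, 2, 3, 3, 3} → 5 values.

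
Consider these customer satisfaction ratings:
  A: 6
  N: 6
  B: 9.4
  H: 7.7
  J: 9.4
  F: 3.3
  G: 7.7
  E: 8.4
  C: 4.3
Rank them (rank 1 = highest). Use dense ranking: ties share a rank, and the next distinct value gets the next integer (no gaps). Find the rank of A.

Sorted (descending): 9.4, 9.4, 8.4, 7.7, 7.7, 6, 6, 4.3, 3.3
The 2 values of 9.4 share dense rank 1.
The 2 values of 7.7 share dense rank 3.
The 2 values of 6 share dense rank 4.
Remaining distinct values take the next consecutive integers.
A has value 6 → rank 4.

4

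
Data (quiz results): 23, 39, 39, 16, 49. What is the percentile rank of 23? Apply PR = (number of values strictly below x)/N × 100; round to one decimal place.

20.0

N = 5.
Strictly below 23: 1. Equal to 23: 1.
PR = 1/5 × 100 = 20.0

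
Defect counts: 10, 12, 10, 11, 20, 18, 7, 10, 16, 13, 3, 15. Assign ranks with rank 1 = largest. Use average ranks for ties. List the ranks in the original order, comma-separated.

Sorted (descending): 20, 18, 16, 15, 13, 12, 11, 10, 10, 10, 7, 3
The 3 values of 10 occupy positions 8–10 → average rank 9.

9, 6, 9, 7, 1, 2, 11, 9, 3, 5, 12, 4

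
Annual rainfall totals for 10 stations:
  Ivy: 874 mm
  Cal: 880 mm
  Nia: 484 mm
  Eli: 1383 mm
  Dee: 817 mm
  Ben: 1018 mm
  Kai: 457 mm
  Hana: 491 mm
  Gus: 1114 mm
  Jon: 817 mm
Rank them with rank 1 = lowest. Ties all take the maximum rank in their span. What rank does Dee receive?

Sorted (ascending): 457, 484, 491, 817, 817, 874, 880, 1018, 1114, 1383
The 2 values of 817 occupy positions 4–5 → each gets rank 5.
Dee has value 817 mm → rank 5.

5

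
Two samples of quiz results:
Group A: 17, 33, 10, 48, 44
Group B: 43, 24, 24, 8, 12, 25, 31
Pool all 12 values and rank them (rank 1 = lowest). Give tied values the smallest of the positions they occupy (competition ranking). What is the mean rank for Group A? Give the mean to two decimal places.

Sorted (ascending): 8, 10, 12, 17, 24, 24, 25, 31, 33, 43, 44, 48
The 2 values of 24 occupy positions 5–6 → each gets rank 5.
Group A values → pooled ranks: 17→4, 33→9, 10→2, 48→12, 44→11
Mean rank = (4 + 9 + 2 + 12 + 11) / 5 = 7.60

7.60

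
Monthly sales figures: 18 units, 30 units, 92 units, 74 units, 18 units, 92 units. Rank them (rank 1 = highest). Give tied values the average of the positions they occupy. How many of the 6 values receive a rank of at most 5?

4

Sorted (descending): 92, 92, 74, 30, 18, 18
The 2 values of 92 occupy positions 1–2 → average rank (1+2)/2 = 1.5.
The 2 values of 18 occupy positions 5–6 → average rank (5+6)/2 = 5.5.
Ranks ≤ 5: {1.5, 1.5, 3, 4} → 4 values.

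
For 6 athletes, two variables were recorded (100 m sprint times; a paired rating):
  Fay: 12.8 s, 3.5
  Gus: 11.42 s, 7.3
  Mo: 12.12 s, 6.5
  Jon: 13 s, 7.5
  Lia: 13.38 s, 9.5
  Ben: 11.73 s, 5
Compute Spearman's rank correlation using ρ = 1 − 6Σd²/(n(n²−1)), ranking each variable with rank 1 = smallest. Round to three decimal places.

Ranks of variable 1: 4, 1, 3, 5, 6, 2
Ranks of variable 2: 1, 4, 3, 5, 6, 2
d = r₁ − r₂: 3, -3, 0, 0, 0, 0
d²: 9, 9, 0, 0, 0, 0; Σd² = 18
ρ = 1 − 6·18/(6·35) = 1 − 108/210 = 0.486

0.486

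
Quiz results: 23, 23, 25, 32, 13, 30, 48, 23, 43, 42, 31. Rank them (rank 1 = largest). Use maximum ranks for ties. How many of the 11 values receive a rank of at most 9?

7

Sorted (descending): 48, 43, 42, 32, 31, 30, 25, 23, 23, 23, 13
The 3 values of 23 occupy positions 8–10 → each gets rank 10.
Ranks ≤ 9: {1, 2, 3, 4, 5, 6, 7} → 7 values.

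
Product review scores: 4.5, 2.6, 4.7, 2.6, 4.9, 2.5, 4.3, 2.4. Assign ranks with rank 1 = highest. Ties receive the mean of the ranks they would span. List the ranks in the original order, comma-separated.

3, 5.5, 2, 5.5, 1, 7, 4, 8

Sorted (descending): 4.9, 4.7, 4.5, 4.3, 2.6, 2.6, 2.5, 2.4
The 2 values of 2.6 occupy positions 5–6 → average rank (5+6)/2 = 5.5.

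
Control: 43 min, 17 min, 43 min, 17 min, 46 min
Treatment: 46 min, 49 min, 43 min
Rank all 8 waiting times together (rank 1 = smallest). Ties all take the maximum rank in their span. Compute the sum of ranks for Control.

Sorted (ascending): 17, 17, 43, 43, 43, 46, 46, 49
The 2 values of 17 occupy positions 1–2 → each gets rank 2.
The 3 values of 43 occupy positions 3–5 → each gets rank 5.
The 2 values of 46 occupy positions 6–7 → each gets rank 7.
Control values → pooled ranks: 43→5, 17→2, 43→5, 17→2, 46→7
Rank sum = 5 + 2 + 5 + 2 + 7 = 21

21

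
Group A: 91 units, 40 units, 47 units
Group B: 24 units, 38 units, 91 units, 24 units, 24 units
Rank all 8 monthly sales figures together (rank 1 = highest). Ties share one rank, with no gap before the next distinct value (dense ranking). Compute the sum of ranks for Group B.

Sorted (descending): 91, 91, 47, 40, 38, 24, 24, 24
The 2 values of 91 share dense rank 1.
The 3 values of 24 share dense rank 5.
Remaining distinct values take the next consecutive integers.
Group B values → pooled ranks: 24→5, 38→4, 91→1, 24→5, 24→5
Rank sum = 5 + 4 + 1 + 5 + 5 = 20

20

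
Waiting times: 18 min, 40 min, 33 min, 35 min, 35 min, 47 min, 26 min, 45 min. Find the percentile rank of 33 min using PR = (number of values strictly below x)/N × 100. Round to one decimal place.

N = 8.
Strictly below 33: 2. Equal to 33: 1.
PR = 2/8 × 100 = 25.0

25.0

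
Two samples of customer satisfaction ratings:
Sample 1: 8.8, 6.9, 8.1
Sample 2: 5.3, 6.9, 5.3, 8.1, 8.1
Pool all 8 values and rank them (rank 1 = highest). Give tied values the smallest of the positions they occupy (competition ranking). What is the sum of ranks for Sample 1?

8

Sorted (descending): 8.8, 8.1, 8.1, 8.1, 6.9, 6.9, 5.3, 5.3
The 3 values of 8.1 occupy positions 2–4 → each gets rank 2.
The 2 values of 6.9 occupy positions 5–6 → each gets rank 5.
The 2 values of 5.3 occupy positions 7–8 → each gets rank 7.
Sample 1 values → pooled ranks: 8.8→1, 6.9→5, 8.1→2
Rank sum = 1 + 5 + 2 = 8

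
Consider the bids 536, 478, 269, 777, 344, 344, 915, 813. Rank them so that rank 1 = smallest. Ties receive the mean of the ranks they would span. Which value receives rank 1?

269

Sorted (ascending): 269, 344, 344, 478, 536, 777, 813, 915
The 2 values of 344 occupy positions 2–3 → average rank (2+3)/2 = 2.5.
Rank 1 → value 269.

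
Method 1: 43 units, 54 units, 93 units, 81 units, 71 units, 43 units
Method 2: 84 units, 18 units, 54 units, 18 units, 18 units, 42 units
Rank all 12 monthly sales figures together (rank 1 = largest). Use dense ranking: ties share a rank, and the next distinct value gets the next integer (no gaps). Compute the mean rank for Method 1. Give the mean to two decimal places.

Sorted (descending): 93, 84, 81, 71, 54, 54, 43, 43, 42, 18, 18, 18
The 2 values of 54 share dense rank 5.
The 2 values of 43 share dense rank 6.
The 3 values of 18 share dense rank 8.
Remaining distinct values take the next consecutive integers.
Method 1 values → pooled ranks: 43→6, 54→5, 93→1, 81→3, 71→4, 43→6
Mean rank = (6 + 5 + 1 + 3 + 4 + 6) / 6 = 4.17

4.17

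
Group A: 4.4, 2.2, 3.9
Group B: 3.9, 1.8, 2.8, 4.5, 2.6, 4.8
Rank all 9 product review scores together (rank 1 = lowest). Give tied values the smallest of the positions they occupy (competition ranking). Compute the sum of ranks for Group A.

Sorted (ascending): 1.8, 2.2, 2.6, 2.8, 3.9, 3.9, 4.4, 4.5, 4.8
The 2 values of 3.9 occupy positions 5–6 → each gets rank 5.
Group A values → pooled ranks: 4.4→7, 2.2→2, 3.9→5
Rank sum = 7 + 2 + 5 = 14

14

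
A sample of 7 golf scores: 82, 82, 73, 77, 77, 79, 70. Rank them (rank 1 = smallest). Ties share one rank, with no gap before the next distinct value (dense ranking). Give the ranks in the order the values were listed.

Sorted (ascending): 70, 73, 77, 77, 79, 82, 82
The 2 values of 77 share dense rank 3.
The 2 values of 82 share dense rank 5.
Remaining distinct values take the next consecutive integers.

5, 5, 2, 3, 3, 4, 1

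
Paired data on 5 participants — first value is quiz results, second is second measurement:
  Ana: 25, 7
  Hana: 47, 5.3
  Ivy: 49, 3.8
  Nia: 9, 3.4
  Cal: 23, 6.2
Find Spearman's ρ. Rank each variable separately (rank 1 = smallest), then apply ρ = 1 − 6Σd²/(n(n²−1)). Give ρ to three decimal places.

Ranks of variable 1: 3, 4, 5, 1, 2
Ranks of variable 2: 5, 3, 2, 1, 4
d = r₁ − r₂: -2, 1, 3, 0, -2
d²: 4, 1, 9, 0, 4; Σd² = 18
ρ = 1 − 6·18/(5·24) = 1 − 108/120 = 0.100

0.100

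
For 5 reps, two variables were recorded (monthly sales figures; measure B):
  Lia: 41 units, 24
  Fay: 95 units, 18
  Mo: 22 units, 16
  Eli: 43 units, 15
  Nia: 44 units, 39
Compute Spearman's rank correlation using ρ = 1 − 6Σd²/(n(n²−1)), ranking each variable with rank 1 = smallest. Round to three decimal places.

0.300

Ranks of variable 1: 2, 5, 1, 3, 4
Ranks of variable 2: 4, 3, 2, 1, 5
d = r₁ − r₂: -2, 2, -1, 2, -1
d²: 4, 4, 1, 4, 1; Σd² = 14
ρ = 1 − 6·14/(5·24) = 1 − 84/120 = 0.300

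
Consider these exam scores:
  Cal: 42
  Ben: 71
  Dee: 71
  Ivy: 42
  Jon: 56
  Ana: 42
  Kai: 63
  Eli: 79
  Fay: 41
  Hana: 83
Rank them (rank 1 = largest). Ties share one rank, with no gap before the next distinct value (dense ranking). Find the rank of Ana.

Sorted (descending): 83, 79, 71, 71, 63, 56, 42, 42, 42, 41
The 2 values of 71 share dense rank 3.
The 3 values of 42 share dense rank 6.
Remaining distinct values take the next consecutive integers.
Ana has value 42 → rank 6.

6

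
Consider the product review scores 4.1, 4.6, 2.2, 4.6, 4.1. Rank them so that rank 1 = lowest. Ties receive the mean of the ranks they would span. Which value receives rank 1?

Sorted (ascending): 2.2, 4.1, 4.1, 4.6, 4.6
The 2 values of 4.1 occupy positions 2–3 → average rank (2+3)/2 = 2.5.
The 2 values of 4.6 occupy positions 4–5 → average rank (4+5)/2 = 4.5.
Rank 1 → value 2.2.

2.2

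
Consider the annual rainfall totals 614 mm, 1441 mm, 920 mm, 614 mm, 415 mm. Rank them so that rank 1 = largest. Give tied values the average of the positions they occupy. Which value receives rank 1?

1441

Sorted (descending): 1441, 920, 614, 614, 415
The 2 values of 614 occupy positions 3–4 → average rank (3+4)/2 = 3.5.
Rank 1 → value 1441.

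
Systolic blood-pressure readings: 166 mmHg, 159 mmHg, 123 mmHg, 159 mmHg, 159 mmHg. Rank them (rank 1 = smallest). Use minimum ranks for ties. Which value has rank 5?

166

Sorted (ascending): 123, 159, 159, 159, 166
The 3 values of 159 occupy positions 2–4 → each gets rank 2.
Rank 5 → value 166.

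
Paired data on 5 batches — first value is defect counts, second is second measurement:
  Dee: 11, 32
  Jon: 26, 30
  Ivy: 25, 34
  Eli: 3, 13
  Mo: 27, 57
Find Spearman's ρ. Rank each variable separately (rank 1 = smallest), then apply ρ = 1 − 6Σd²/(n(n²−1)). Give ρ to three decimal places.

Ranks of variable 1: 2, 4, 3, 1, 5
Ranks of variable 2: 3, 2, 4, 1, 5
d = r₁ − r₂: -1, 2, -1, 0, 0
d²: 1, 4, 1, 0, 0; Σd² = 6
ρ = 1 − 6·6/(5·24) = 1 − 36/120 = 0.700

0.700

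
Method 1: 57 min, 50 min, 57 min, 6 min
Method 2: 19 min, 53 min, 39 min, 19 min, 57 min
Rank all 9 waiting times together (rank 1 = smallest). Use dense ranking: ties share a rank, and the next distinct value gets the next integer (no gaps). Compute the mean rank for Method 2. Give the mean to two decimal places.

Sorted (ascending): 6, 19, 19, 39, 50, 53, 57, 57, 57
The 2 values of 19 share dense rank 2.
The 3 values of 57 share dense rank 6.
Remaining distinct values take the next consecutive integers.
Method 2 values → pooled ranks: 19→2, 53→5, 39→3, 19→2, 57→6
Mean rank = (2 + 5 + 3 + 2 + 6) / 5 = 3.60

3.60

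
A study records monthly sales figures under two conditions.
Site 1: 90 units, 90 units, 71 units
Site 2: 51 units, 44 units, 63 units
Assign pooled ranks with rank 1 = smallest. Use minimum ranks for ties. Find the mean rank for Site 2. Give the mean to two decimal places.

Sorted (ascending): 44, 51, 63, 71, 90, 90
The 2 values of 90 occupy positions 5–6 → each gets rank 5.
Site 2 values → pooled ranks: 51→2, 44→1, 63→3
Mean rank = (2 + 1 + 3) / 3 = 2.00

2.00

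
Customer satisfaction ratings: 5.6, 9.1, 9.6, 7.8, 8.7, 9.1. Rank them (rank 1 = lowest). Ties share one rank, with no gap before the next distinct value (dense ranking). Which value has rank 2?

7.8

Sorted (ascending): 5.6, 7.8, 8.7, 9.1, 9.1, 9.6
The 2 values of 9.1 share dense rank 4.
Remaining distinct values take the next consecutive integers.
Rank 2 → value 7.8.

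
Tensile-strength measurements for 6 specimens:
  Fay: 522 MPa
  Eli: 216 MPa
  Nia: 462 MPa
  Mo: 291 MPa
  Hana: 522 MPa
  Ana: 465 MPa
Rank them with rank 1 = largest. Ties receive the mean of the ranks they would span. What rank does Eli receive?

Sorted (descending): 522, 522, 465, 462, 291, 216
The 2 values of 522 occupy positions 1–2 → average rank (1+2)/2 = 1.5.
Eli has value 216 MPa → rank 6.

6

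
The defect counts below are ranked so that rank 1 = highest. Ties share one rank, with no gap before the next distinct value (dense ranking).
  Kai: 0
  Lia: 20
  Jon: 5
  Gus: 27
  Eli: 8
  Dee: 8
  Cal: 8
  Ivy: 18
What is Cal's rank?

Sorted (descending): 27, 20, 18, 8, 8, 8, 5, 0
The 3 values of 8 share dense rank 4.
Remaining distinct values take the next consecutive integers.
Cal has value 8 → rank 4.

4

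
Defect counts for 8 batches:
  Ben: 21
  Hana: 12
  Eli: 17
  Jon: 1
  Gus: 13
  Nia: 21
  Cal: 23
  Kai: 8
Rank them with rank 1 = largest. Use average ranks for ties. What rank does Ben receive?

Sorted (descending): 23, 21, 21, 17, 13, 12, 8, 1
The 2 values of 21 occupy positions 2–3 → average rank (2+3)/2 = 2.5.
Ben has value 21 → rank 2.5.

2.5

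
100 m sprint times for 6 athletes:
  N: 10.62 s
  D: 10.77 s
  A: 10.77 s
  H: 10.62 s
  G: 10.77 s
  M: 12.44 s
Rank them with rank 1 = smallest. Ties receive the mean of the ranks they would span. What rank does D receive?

4

Sorted (ascending): 10.62, 10.62, 10.77, 10.77, 10.77, 12.44
The 2 values of 10.62 occupy positions 1–2 → average rank (1+2)/2 = 1.5.
The 3 values of 10.77 occupy positions 3–5 → average rank 4.
D has value 10.77 s → rank 4.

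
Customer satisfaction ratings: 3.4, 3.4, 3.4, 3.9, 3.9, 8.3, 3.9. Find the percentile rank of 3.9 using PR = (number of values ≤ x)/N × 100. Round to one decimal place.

85.7

N = 7.
Strictly below 3.9: 3. Equal to 3.9: 3.
PR = 6/7 × 100 = 85.7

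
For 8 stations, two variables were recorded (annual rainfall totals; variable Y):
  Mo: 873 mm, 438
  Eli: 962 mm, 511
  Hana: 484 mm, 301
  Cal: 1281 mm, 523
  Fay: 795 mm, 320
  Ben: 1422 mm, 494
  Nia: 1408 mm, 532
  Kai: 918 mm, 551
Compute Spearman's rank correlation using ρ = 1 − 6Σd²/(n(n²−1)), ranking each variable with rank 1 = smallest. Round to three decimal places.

Ranks of variable 1: 3, 5, 1, 6, 2, 8, 7, 4
Ranks of variable 2: 3, 5, 1, 6, 2, 4, 7, 8
d = r₁ − r₂: 0, 0, 0, 0, 0, 4, 0, -4
d²: 0, 0, 0, 0, 0, 16, 0, 16; Σd² = 32
ρ = 1 − 6·32/(8·63) = 1 − 192/504 = 0.619

0.619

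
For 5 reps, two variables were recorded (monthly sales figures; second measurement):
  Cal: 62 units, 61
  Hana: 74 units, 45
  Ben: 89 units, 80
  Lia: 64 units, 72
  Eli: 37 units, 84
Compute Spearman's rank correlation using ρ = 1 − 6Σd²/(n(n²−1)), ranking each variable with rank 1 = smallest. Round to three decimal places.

-0.300

Ranks of variable 1: 2, 4, 5, 3, 1
Ranks of variable 2: 2, 1, 4, 3, 5
d = r₁ − r₂: 0, 3, 1, 0, -4
d²: 0, 9, 1, 0, 16; Σd² = 26
ρ = 1 − 6·26/(5·24) = 1 − 156/120 = -0.300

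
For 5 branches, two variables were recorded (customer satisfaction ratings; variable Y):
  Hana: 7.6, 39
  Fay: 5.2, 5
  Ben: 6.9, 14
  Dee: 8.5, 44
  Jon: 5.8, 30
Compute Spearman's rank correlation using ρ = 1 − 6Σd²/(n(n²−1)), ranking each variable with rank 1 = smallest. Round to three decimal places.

0.900

Ranks of variable 1: 4, 1, 3, 5, 2
Ranks of variable 2: 4, 1, 2, 5, 3
d = r₁ − r₂: 0, 0, 1, 0, -1
d²: 0, 0, 1, 0, 1; Σd² = 2
ρ = 1 − 6·2/(5·24) = 1 − 12/120 = 0.900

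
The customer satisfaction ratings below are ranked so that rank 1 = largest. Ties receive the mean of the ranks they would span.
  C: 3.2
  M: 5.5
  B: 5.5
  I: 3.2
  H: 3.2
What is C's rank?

Sorted (descending): 5.5, 5.5, 3.2, 3.2, 3.2
The 2 values of 5.5 occupy positions 1–2 → average rank (1+2)/2 = 1.5.
The 3 values of 3.2 occupy positions 3–5 → average rank 4.
C has value 3.2 → rank 4.

4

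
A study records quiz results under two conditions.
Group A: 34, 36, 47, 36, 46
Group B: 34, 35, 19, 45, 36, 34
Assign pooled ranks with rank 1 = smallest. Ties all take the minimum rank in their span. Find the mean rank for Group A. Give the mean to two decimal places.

Sorted (ascending): 19, 34, 34, 34, 35, 36, 36, 36, 45, 46, 47
The 3 values of 34 occupy positions 2–4 → each gets rank 2.
The 3 values of 36 occupy positions 6–8 → each gets rank 6.
Group A values → pooled ranks: 34→2, 36→6, 47→11, 36→6, 46→10
Mean rank = (2 + 6 + 11 + 6 + 10) / 5 = 7.00

7.00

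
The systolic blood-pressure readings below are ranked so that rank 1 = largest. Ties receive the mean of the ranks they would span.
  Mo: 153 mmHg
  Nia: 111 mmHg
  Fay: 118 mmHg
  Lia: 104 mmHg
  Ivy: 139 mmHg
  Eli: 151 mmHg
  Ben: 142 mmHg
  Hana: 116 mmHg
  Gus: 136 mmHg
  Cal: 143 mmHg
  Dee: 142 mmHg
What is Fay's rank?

8

Sorted (descending): 153, 151, 143, 142, 142, 139, 136, 118, 116, 111, 104
The 2 values of 142 occupy positions 4–5 → average rank (4+5)/2 = 4.5.
Fay has value 118 mmHg → rank 8.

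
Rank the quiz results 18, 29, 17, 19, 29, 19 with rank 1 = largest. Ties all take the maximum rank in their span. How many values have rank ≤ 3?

Sorted (descending): 29, 29, 19, 19, 18, 17
The 2 values of 29 occupy positions 1–2 → each gets rank 2.
The 2 values of 19 occupy positions 3–4 → each gets rank 4.
Ranks ≤ 3: {2, 2} → 2 values.

2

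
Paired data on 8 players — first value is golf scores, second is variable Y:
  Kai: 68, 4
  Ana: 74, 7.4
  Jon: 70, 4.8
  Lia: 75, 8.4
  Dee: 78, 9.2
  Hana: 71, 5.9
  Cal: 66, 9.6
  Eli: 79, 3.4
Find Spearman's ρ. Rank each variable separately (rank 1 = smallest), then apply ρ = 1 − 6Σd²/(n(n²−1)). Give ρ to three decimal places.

Ranks of variable 1: 2, 5, 3, 6, 7, 4, 1, 8
Ranks of variable 2: 2, 5, 3, 6, 7, 4, 8, 1
d = r₁ − r₂: 0, 0, 0, 0, 0, 0, -7, 7
d²: 0, 0, 0, 0, 0, 0, 49, 49; Σd² = 98
ρ = 1 − 6·98/(8·63) = 1 − 588/504 = -0.167

-0.167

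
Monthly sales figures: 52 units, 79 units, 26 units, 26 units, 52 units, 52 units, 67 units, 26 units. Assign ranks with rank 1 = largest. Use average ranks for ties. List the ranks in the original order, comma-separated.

Sorted (descending): 79, 67, 52, 52, 52, 26, 26, 26
The 3 values of 52 occupy positions 3–5 → average rank 4.
The 3 values of 26 occupy positions 6–8 → average rank 7.

4, 1, 7, 7, 4, 4, 2, 7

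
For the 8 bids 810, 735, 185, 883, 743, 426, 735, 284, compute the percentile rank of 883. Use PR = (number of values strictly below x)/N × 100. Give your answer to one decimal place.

87.5

N = 8.
Strictly below 883: 7. Equal to 883: 1.
PR = 7/8 × 100 = 87.5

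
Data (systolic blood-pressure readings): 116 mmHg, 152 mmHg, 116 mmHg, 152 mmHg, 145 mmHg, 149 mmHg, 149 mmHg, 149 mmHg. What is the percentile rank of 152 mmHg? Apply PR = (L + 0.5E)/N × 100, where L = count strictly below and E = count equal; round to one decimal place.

87.5

N = 8.
Strictly below 152: 6. Equal to 152: 2.
PR = (6 + 0.5·2)/8 × 100 = 87.5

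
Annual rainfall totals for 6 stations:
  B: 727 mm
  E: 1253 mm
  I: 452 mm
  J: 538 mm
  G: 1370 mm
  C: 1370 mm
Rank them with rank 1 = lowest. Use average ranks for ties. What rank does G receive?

5.5

Sorted (ascending): 452, 538, 727, 1253, 1370, 1370
The 2 values of 1370 occupy positions 5–6 → average rank (5+6)/2 = 5.5.
G has value 1370 mm → rank 5.5.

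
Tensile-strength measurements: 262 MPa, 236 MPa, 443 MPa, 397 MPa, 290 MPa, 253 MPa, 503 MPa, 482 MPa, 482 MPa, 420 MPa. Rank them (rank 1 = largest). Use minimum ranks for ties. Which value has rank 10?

Sorted (descending): 503, 482, 482, 443, 420, 397, 290, 262, 253, 236
The 2 values of 482 occupy positions 2–3 → each gets rank 2.
Rank 10 → value 236.

236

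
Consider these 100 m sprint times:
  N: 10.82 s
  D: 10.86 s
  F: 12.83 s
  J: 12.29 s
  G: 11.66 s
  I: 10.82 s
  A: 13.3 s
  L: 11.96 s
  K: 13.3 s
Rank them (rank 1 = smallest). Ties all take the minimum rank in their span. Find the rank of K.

Sorted (ascending): 10.82, 10.82, 10.86, 11.66, 11.96, 12.29, 12.83, 13.3, 13.3
The 2 values of 10.82 occupy positions 1–2 → each gets rank 1.
The 2 values of 13.3 occupy positions 8–9 → each gets rank 8.
K has value 13.3 s → rank 8.

8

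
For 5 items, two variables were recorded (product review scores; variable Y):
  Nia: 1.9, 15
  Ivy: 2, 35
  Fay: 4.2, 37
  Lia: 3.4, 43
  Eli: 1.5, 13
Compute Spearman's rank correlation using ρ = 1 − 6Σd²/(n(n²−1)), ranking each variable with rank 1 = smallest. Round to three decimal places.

0.900

Ranks of variable 1: 2, 3, 5, 4, 1
Ranks of variable 2: 2, 3, 4, 5, 1
d = r₁ − r₂: 0, 0, 1, -1, 0
d²: 0, 0, 1, 1, 0; Σd² = 2
ρ = 1 − 6·2/(5·24) = 1 − 12/120 = 0.900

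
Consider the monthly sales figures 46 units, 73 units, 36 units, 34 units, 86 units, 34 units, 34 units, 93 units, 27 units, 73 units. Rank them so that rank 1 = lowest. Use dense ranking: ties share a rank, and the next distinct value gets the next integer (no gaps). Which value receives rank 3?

Sorted (ascending): 27, 34, 34, 34, 36, 46, 73, 73, 86, 93
The 3 values of 34 share dense rank 2.
The 2 values of 73 share dense rank 5.
Remaining distinct values take the next consecutive integers.
Rank 3 → value 36.

36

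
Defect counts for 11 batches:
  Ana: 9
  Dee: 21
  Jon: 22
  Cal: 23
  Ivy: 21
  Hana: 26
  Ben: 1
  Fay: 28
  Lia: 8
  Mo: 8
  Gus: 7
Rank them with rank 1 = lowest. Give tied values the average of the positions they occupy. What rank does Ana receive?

Sorted (ascending): 1, 7, 8, 8, 9, 21, 21, 22, 23, 26, 28
The 2 values of 8 occupy positions 3–4 → average rank (3+4)/2 = 3.5.
The 2 values of 21 occupy positions 6–7 → average rank (6+7)/2 = 6.5.
Ana has value 9 → rank 5.

5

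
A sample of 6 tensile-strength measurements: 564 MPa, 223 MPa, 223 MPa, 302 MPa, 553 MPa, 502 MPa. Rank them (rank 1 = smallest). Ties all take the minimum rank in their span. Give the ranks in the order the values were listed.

6, 1, 1, 3, 5, 4

Sorted (ascending): 223, 223, 302, 502, 553, 564
The 2 values of 223 occupy positions 1–2 → each gets rank 1.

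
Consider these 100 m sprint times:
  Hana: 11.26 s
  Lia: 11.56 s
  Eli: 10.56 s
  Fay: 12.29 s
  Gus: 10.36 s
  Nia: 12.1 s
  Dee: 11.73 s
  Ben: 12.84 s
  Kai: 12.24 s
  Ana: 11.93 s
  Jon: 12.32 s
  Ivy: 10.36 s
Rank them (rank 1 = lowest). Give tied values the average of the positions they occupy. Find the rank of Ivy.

Sorted (ascending): 10.36, 10.36, 10.56, 11.26, 11.56, 11.73, 11.93, 12.1, 12.24, 12.29, 12.32, 12.84
The 2 values of 10.36 occupy positions 1–2 → average rank (1+2)/2 = 1.5.
Ivy has value 10.36 s → rank 1.5.

1.5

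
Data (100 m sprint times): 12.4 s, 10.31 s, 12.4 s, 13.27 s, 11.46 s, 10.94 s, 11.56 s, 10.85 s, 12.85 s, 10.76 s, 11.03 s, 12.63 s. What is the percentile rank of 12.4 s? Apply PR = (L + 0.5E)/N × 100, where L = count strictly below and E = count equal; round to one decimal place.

66.7

N = 12.
Strictly below 12.4: 7. Equal to 12.4: 2.
PR = (7 + 0.5·2)/12 × 100 = 66.7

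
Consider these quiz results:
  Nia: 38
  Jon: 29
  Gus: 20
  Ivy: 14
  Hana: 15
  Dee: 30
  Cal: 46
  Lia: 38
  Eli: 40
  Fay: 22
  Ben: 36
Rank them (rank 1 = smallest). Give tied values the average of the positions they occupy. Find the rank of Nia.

Sorted (ascending): 14, 15, 20, 22, 29, 30, 36, 38, 38, 40, 46
The 2 values of 38 occupy positions 8–9 → average rank (8+9)/2 = 8.5.
Nia has value 38 → rank 8.5.

8.5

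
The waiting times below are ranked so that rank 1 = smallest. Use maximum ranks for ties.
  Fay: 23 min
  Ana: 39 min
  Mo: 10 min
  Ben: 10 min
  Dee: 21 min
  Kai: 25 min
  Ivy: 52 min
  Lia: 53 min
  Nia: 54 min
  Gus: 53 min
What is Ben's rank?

2

Sorted (ascending): 10, 10, 21, 23, 25, 39, 52, 53, 53, 54
The 2 values of 10 occupy positions 1–2 → each gets rank 2.
The 2 values of 53 occupy positions 8–9 → each gets rank 9.
Ben has value 10 min → rank 2.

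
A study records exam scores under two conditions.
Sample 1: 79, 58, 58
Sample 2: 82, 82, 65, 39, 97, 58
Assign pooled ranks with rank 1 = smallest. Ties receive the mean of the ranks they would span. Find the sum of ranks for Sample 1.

12

Sorted (ascending): 39, 58, 58, 58, 65, 79, 82, 82, 97
The 3 values of 58 occupy positions 2–4 → average rank 3.
The 2 values of 82 occupy positions 7–8 → average rank (7+8)/2 = 7.5.
Sample 1 values → pooled ranks: 79→6, 58→3, 58→3
Rank sum = 6 + 3 + 3 = 12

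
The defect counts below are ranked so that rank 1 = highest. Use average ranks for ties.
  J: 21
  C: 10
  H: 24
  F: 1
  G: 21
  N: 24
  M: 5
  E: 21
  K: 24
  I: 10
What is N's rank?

Sorted (descending): 24, 24, 24, 21, 21, 21, 10, 10, 5, 1
The 3 values of 24 occupy positions 1–3 → average rank 2.
The 3 values of 21 occupy positions 4–6 → average rank 5.
The 2 values of 10 occupy positions 7–8 → average rank (7+8)/2 = 7.5.
N has value 24 → rank 2.

2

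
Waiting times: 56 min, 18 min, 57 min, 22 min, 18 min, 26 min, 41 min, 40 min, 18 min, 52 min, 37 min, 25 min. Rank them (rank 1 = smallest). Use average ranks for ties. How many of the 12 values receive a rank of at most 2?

3

Sorted (ascending): 18, 18, 18, 22, 25, 26, 37, 40, 41, 52, 56, 57
The 3 values of 18 occupy positions 1–3 → average rank 2.
Ranks ≤ 2: {2, 2, 2} → 3 values.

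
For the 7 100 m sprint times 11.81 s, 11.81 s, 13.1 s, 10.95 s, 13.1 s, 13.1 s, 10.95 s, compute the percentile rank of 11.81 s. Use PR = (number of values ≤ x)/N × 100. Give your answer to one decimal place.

57.1

N = 7.
Strictly below 11.81: 2. Equal to 11.81: 2.
PR = 4/7 × 100 = 57.1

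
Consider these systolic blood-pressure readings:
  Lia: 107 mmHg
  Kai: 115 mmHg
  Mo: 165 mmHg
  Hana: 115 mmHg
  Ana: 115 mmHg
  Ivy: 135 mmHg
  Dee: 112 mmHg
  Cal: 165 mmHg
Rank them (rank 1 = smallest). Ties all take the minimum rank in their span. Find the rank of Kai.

3

Sorted (ascending): 107, 112, 115, 115, 115, 135, 165, 165
The 3 values of 115 occupy positions 3–5 → each gets rank 3.
The 2 values of 165 occupy positions 7–8 → each gets rank 7.
Kai has value 115 mmHg → rank 3.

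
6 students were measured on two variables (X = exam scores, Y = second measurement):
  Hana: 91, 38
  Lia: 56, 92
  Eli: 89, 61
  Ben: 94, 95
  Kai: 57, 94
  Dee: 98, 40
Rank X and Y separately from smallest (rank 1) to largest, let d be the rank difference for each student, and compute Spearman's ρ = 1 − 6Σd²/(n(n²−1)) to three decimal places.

Ranks of variable 1: 4, 1, 3, 5, 2, 6
Ranks of variable 2: 1, 4, 3, 6, 5, 2
d = r₁ − r₂: 3, -3, 0, -1, -3, 4
d²: 9, 9, 0, 1, 9, 16; Σd² = 44
ρ = 1 − 6·44/(6·35) = 1 − 264/210 = -0.257

-0.257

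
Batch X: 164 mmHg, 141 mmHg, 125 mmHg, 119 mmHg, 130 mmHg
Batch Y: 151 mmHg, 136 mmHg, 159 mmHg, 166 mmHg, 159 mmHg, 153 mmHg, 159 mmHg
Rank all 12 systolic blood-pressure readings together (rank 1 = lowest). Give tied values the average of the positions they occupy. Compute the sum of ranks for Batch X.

22

Sorted (ascending): 119, 125, 130, 136, 141, 151, 153, 159, 159, 159, 164, 166
The 3 values of 159 occupy positions 8–10 → average rank 9.
Batch X values → pooled ranks: 164→11, 141→5, 125→2, 119→1, 130→3
Rank sum = 11 + 5 + 2 + 1 + 3 = 22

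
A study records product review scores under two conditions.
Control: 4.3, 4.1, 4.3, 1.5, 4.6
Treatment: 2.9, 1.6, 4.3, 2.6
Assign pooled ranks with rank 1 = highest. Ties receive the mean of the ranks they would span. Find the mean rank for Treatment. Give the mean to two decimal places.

Sorted (descending): 4.6, 4.3, 4.3, 4.3, 4.1, 2.9, 2.6, 1.6, 1.5
The 3 values of 4.3 occupy positions 2–4 → average rank 3.
Treatment values → pooled ranks: 2.9→6, 1.6→8, 4.3→3, 2.6→7
Mean rank = (6 + 8 + 3 + 7) / 4 = 6.00

6.00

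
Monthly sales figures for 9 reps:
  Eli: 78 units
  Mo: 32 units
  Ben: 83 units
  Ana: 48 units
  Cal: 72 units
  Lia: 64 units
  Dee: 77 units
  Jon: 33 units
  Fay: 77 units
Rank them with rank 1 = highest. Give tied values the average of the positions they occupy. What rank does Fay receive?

3.5

Sorted (descending): 83, 78, 77, 77, 72, 64, 48, 33, 32
The 2 values of 77 occupy positions 3–4 → average rank (3+4)/2 = 3.5.
Fay has value 77 units → rank 3.5.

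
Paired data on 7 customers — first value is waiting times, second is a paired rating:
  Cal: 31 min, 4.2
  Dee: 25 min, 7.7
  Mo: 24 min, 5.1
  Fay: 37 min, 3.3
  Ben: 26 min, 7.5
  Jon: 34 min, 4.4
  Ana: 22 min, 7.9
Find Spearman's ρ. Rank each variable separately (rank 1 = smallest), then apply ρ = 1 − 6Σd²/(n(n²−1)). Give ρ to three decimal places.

Ranks of variable 1: 5, 3, 2, 7, 4, 6, 1
Ranks of variable 2: 2, 6, 4, 1, 5, 3, 7
d = r₁ − r₂: 3, -3, -2, 6, -1, 3, -6
d²: 9, 9, 4, 36, 1, 9, 36; Σd² = 104
ρ = 1 − 6·104/(7·48) = 1 − 624/336 = -0.857

-0.857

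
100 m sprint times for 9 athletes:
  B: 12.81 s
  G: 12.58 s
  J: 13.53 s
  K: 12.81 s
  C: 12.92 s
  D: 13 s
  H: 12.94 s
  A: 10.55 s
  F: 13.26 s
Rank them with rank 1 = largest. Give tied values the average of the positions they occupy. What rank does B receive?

Sorted (descending): 13.53, 13.26, 13, 12.94, 12.92, 12.81, 12.81, 12.58, 10.55
The 2 values of 12.81 occupy positions 6–7 → average rank (6+7)/2 = 6.5.
B has value 12.81 s → rank 6.5.

6.5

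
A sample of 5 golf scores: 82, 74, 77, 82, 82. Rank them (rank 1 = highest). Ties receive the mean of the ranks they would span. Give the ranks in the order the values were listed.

Sorted (descending): 82, 82, 82, 77, 74
The 3 values of 82 occupy positions 1–3 → average rank 2.

2, 5, 4, 2, 2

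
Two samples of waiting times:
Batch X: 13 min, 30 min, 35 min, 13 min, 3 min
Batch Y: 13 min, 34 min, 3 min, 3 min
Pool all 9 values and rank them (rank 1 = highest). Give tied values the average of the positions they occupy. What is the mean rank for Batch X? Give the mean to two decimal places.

4.40

Sorted (descending): 35, 34, 30, 13, 13, 13, 3, 3, 3
The 3 values of 13 occupy positions 4–6 → average rank 5.
The 3 values of 3 occupy positions 7–9 → average rank 8.
Batch X values → pooled ranks: 13→5, 30→3, 35→1, 13→5, 3→8
Mean rank = (5 + 3 + 1 + 5 + 8) / 5 = 4.40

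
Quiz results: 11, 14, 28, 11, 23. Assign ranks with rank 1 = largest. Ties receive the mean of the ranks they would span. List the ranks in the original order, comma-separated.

Sorted (descending): 28, 23, 14, 11, 11
The 2 values of 11 occupy positions 4–5 → average rank (4+5)/2 = 4.5.

4.5, 3, 1, 4.5, 2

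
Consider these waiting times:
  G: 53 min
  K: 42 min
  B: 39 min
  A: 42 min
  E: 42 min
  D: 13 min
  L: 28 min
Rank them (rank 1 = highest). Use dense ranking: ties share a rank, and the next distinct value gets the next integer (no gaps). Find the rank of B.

Sorted (descending): 53, 42, 42, 42, 39, 28, 13
The 3 values of 42 share dense rank 2.
Remaining distinct values take the next consecutive integers.
B has value 39 min → rank 3.

3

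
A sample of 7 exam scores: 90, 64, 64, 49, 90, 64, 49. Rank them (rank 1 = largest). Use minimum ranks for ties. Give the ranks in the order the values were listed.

Sorted (descending): 90, 90, 64, 64, 64, 49, 49
The 2 values of 90 occupy positions 1–2 → each gets rank 1.
The 3 values of 64 occupy positions 3–5 → each gets rank 3.
The 2 values of 49 occupy positions 6–7 → each gets rank 6.

1, 3, 3, 6, 1, 3, 6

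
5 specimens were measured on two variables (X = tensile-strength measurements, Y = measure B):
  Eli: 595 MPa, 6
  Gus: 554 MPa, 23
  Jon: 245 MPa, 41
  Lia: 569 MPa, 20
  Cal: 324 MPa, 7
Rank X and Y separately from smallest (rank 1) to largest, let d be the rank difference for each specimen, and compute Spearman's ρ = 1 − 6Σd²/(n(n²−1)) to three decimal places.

Ranks of variable 1: 5, 3, 1, 4, 2
Ranks of variable 2: 1, 4, 5, 3, 2
d = r₁ − r₂: 4, -1, -4, 1, 0
d²: 16, 1, 16, 1, 0; Σd² = 34
ρ = 1 − 6·34/(5·24) = 1 − 204/120 = -0.700

-0.700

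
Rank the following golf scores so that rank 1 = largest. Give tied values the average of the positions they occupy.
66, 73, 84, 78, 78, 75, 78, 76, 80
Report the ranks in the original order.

Sorted (descending): 84, 80, 78, 78, 78, 76, 75, 73, 66
The 3 values of 78 occupy positions 3–5 → average rank 4.

9, 8, 1, 4, 4, 7, 4, 6, 2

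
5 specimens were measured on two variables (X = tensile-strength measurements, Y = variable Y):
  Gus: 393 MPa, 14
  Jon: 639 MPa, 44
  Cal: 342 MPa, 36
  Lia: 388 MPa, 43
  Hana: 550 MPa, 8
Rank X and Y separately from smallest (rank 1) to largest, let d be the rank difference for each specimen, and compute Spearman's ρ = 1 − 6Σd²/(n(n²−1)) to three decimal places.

Ranks of variable 1: 3, 5, 1, 2, 4
Ranks of variable 2: 2, 5, 3, 4, 1
d = r₁ − r₂: 1, 0, -2, -2, 3
d²: 1, 0, 4, 4, 9; Σd² = 18
ρ = 1 − 6·18/(5·24) = 1 − 108/120 = 0.100

0.100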